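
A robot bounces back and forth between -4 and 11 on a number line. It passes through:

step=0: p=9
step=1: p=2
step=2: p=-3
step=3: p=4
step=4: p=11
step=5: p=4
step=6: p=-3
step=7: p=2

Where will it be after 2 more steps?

The value travels 7 per step and bounces off the walls at -4 and 11.
  step 8: 2 → 9
  step 9: 9 → 6

p=6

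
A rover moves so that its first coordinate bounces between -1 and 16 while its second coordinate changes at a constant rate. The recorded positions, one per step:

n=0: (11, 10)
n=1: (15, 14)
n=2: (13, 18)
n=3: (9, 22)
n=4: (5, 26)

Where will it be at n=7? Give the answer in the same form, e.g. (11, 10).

The first coordinate travels 4 per step and bounces off the walls at -1 and 16.
  step 5: 5 → 1
  step 6: 1 → 1
  step 7: 1 → 5
The second coordinate changes by +4 each step: at step 7 it is 38.

(5, 38)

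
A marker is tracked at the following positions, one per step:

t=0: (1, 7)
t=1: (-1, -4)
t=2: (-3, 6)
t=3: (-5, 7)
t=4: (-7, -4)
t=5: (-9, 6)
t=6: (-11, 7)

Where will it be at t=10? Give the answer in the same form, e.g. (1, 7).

First: linear, -2 per step → -19 at step 10.
Second: cycles through 7, -4, 6 every 3 steps. Step 10 lands at position 1 of the cycle → -4.

(-19, -4)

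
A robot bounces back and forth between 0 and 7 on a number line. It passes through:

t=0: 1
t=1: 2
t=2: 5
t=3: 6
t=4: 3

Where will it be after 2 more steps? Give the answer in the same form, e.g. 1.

3

The value travels 3 per step and bounces off the walls at 0 and 7.
  step 5: 3 → 0
  step 6: 0 → 3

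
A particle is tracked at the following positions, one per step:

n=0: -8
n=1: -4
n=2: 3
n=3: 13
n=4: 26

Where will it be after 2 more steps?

Taking differences between consecutive positions: +4, +7, +10, +13. These grow by +3 each step.
step 5: 26 + 16 → 42
step 6: 42 + 19 → 61

61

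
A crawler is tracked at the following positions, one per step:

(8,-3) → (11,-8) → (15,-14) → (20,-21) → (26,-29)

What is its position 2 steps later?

First differences are (+3,-5), (+4,-6), (+5,-7), (+6,-8); their common second difference is (+1,-1) (constant acceleration).
step 5: (26,-29) + (+7,-9) → (33,-38)
step 6: (33,-38) + (+8,-10) → (41,-48)

(41,-48)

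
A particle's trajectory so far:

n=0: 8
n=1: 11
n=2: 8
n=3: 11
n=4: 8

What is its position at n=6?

8

The jumps are +3, -3, +3, -3 — a geometric progression with ratio -1.
step 5: 8 + 3 → 11
step 6: 11 − 3 → 8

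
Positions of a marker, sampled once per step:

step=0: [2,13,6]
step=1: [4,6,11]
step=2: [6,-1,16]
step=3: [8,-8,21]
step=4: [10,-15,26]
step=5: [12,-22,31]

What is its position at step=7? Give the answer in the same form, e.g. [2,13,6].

The position changes by [+2,-7,+5] every step.
step 6: [12,-22,31] + [+2,-7,+5] → [14,-29,36]
step 7: [14,-29,36] + [+2,-7,+5] → [16,-36,41]

[16,-36,41]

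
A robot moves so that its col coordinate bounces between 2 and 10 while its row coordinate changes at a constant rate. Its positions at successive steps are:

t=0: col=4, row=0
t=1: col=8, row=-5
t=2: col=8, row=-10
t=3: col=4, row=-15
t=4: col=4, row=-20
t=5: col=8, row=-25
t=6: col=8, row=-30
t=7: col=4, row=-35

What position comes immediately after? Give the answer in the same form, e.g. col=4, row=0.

col=4, row=-40

The col coordinate reflects between 2 and 10, moving 4 per step.
  step 8: 4 → 4
The row coordinate changes by -5 each step: at step 8 it is -40.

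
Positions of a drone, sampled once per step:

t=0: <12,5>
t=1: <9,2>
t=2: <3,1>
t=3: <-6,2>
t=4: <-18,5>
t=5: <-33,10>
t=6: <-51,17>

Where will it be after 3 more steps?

<-123,50>

Successive displacements: <-3,-3>, <-6,-1>, <-9,+1>, <-12,+3>, <-15,+5>, <-18,+7> — each changes by <-3,+2>.
step 7: <-51,17> + <-21,+9> → <-72,26>
step 8: <-72,26> + <-24,+11> → <-96,37>
step 9: <-96,37> + <-27,+13> → <-123,50>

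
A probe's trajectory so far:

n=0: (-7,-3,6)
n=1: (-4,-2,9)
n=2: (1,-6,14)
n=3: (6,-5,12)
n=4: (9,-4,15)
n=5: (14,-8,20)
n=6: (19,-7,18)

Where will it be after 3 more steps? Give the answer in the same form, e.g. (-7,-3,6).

Differencing gives (+3,+1,+3), (+5,-4,+5), (+5,+1,-2), (+3,+1,+3), (+5,-4,+5), (+5,+1,-2). This is the pattern (+3,+1,+3), (+5,-4,+5), (+5,+1,-2) repeated.
step 7: apply (+3,+1,+3) → (22,-6,21)
step 8: apply (+5,-4,+5) → (27,-10,26)
step 9: apply (+5,+1,-2) → (32,-9,24)

(32,-9,24)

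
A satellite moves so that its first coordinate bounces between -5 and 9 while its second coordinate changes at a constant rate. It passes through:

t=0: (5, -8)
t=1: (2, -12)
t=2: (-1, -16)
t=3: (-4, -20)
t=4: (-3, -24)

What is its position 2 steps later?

The first coordinate travels 3 per step and bounces off the walls at -5 and 9.
  step 5: -3 → 0
  step 6: 0 → 3
The second coordinate changes by -4 each step: at step 6 it is -32.

(3, -32)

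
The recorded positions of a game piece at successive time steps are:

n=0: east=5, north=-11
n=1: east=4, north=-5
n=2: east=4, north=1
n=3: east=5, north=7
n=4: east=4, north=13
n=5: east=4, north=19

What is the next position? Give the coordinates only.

east=5, north=25

East: cycles through 5, 4, 4 every 3 steps. Step 6 lands at position 0 of the cycle → 5.
North: linear, +6 per step → 25 at step 6.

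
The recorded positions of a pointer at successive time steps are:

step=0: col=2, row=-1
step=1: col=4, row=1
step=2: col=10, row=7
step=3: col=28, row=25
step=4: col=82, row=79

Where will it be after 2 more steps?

col=730, row=727

The jumps are (+2, +2), (+6, +6), (+18, +18), (+54, +54) — a geometric progression with ratio 3.
step 5: col=82, row=79 + (+162, +162) → col=244, row=241
step 6: col=244, row=241 + (+486, +486) → col=730, row=727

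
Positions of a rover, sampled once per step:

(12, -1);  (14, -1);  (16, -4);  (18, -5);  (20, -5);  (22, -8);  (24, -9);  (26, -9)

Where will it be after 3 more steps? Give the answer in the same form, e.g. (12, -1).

(32, -13)

The moves between consecutive positions are (+2, +0), (+2, -3), (+2, -1), (+2, +0), (+2, -3), (+2, -1), (+2, +0); they repeat the 3-cycle [(+2, +0), (+2, -3), (+2, -1)].
step 8: apply (+2, -3) → (28, -12)
step 9: apply (+2, -1) → (30, -13)
step 10: apply (+2, +0) → (32, -13)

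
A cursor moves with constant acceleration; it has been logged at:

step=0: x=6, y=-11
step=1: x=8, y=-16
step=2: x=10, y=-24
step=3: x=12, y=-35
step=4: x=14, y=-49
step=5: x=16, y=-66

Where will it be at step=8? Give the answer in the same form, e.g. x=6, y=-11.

Taking differences between consecutive positions: (+2, -5), (+2, -8), (+2, -11), (+2, -14), (+2, -17). These grow by (+0, -3) each step.
step 6: x=16, y=-66 + (+2, -20) → x=18, y=-86
step 7: x=18, y=-86 + (+2, -23) → x=20, y=-109
step 8: x=20, y=-109 + (+2, -26) → x=22, y=-135

x=22, y=-135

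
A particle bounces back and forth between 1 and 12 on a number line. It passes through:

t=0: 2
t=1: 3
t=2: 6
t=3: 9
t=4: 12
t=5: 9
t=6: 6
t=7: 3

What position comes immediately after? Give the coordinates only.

2

The value travels 3 per step and bounces off the walls at 1 and 12.
  step 8: 3 → 2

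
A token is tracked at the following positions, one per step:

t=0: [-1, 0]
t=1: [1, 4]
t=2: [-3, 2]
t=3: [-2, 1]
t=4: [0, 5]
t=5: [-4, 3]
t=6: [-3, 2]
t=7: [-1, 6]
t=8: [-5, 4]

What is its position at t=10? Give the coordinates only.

[-2, 7]

The moves between consecutive positions are [+2, +4], [-4, -2], [+1, -1], [+2, +4], [-4, -2], [+1, -1], [+2, +4], [-4, -2]; they repeat the 3-cycle [[+2, +4], [-4, -2], [+1, -1]].
step 9: apply [+1, -1] → [-4, 3]
step 10: apply [+2, +4] → [-2, 7]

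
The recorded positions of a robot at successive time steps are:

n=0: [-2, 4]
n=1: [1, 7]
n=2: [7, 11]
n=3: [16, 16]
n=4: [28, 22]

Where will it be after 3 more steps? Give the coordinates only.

[82, 46]

Taking differences between consecutive positions: [+3, +3], [+6, +4], [+9, +5], [+12, +6]. These grow by [+3, +1] each step.
step 5: [28, 22] + [+15, +7] → [43, 29]
step 6: [43, 29] + [+18, +8] → [61, 37]
step 7: [61, 37] + [+21, +9] → [82, 46]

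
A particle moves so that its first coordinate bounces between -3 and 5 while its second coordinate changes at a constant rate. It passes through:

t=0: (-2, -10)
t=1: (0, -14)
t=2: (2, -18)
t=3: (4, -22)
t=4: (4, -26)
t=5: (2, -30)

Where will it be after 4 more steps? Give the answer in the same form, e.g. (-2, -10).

(0, -46)

The first coordinate travels 2 per step and bounces off the walls at -3 and 5.
  step 6: 2 → 0
  step 7: 0 → -2
  step 8: -2 → -2
  step 9: -2 → 0
The second coordinate changes by -4 each step: at step 9 it is -46.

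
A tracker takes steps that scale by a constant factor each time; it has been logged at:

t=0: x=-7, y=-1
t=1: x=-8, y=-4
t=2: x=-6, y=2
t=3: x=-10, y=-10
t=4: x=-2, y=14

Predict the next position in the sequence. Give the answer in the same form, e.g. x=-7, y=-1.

x=-18, y=-34

Consecutive displacements (-1, -3), (+2, +6), (-4, -12), (+8, +24) scale by a factor of -2 each step.
step 5: x=-2, y=14 + (-16, -48) → x=-18, y=-34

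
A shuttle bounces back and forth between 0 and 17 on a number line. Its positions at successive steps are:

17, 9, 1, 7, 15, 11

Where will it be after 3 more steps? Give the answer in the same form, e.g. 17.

The value reflects between 0 and 17, moving 8 per step.
  step 6: 11 → 3
  step 7: 3 → 5
  step 8: 5 → 13

13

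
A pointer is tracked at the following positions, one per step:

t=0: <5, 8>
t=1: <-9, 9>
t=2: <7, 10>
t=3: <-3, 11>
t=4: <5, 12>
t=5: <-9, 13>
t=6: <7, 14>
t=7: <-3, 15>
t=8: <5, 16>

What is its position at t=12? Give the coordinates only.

First: cycles through 5, -9, 7, -3 every 4 steps. Step 12 lands at position 0 of the cycle → 5.
Second: linear, +1 per step → 20 at step 12.

<5, 20>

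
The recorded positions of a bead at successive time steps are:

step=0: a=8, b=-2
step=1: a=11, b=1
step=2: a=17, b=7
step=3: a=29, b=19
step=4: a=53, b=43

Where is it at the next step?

a=101, b=91

Consecutive displacements (+3,+3), (+6,+6), (+12,+12), (+24,+24) scale by a factor of 2 each step.
step 5: a=53, b=43 + (+48,+48) → a=101, b=91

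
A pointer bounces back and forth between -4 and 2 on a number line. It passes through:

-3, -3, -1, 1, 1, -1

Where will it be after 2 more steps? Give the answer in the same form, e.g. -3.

-3

The value travels 2 per step and bounces off the walls at -4 and 2.
  step 6: -1 → -3
  step 7: -3 → -3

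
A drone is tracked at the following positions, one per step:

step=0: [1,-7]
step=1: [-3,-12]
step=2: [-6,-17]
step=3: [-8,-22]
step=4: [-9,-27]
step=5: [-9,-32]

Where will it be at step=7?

Taking differences between consecutive positions: [-4,-5], [-3,-5], [-2,-5], [-1,-5], [+0,-5]. These grow by [+1,+0] each step.
step 6: [-9,-32] + [+1,-5] → [-8,-37]
step 7: [-8,-37] + [+2,-5] → [-6,-42]

[-6,-42]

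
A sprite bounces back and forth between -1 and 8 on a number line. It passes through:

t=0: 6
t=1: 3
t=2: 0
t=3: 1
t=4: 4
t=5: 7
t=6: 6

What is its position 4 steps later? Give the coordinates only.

The value travels 3 per step and bounces off the walls at -1 and 8.
  step 7: 6 → 3
  step 8: 3 → 0
  step 9: 0 → 1
  step 10: 1 → 4

4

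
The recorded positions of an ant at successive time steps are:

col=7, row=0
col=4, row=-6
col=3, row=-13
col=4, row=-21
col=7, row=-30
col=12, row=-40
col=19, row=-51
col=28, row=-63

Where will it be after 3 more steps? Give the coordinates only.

col=67, row=-105

First differences are (-3,-6), (-1,-7), (+1,-8), (+3,-9), (+5,-10), (+7,-11), (+9,-12); their common second difference is (+2,-1) (constant acceleration).
step 8: col=28, row=-63 + (+11,-13) → col=39, row=-76
step 9: col=39, row=-76 + (+13,-14) → col=52, row=-90
step 10: col=52, row=-90 + (+15,-15) → col=67, row=-105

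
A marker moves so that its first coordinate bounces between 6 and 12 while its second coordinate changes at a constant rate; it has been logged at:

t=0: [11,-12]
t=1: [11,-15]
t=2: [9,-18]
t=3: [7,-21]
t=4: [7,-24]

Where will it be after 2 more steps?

[11,-30]

The first coordinate reflects between 6 and 12, moving 2 per step.
  step 5: 7 → 9
  step 6: 9 → 11
The second coordinate changes by -3 each step: at step 6 it is -30.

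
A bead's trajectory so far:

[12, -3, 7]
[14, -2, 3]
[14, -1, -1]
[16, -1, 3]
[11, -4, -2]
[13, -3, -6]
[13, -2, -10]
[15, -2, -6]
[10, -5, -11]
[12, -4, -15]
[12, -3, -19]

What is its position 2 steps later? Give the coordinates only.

Differencing gives [+2, +1, -4], [+0, +1, -4], [+2, +0, +4], [-5, -3, -5], [+2, +1, -4], [+0, +1, -4], [+2, +0, +4], [-5, -3, -5], [+2, +1, -4], [+0, +1, -4]. This is the pattern [+2, +1, -4], [+0, +1, -4], [+2, +0, +4], [-5, -3, -5] repeated.
step 11: apply [+2, +0, +4] → [14, -3, -15]
step 12: apply [-5, -3, -5] → [9, -6, -20]

[9, -6, -20]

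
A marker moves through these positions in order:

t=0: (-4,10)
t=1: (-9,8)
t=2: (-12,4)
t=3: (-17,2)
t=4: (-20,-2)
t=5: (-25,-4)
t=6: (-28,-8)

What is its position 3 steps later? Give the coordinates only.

(-41,-16)

Differencing gives (-5,-2), (-3,-4), (-5,-2), (-3,-4), (-5,-2), (-3,-4). This is the pattern (-5,-2), (-3,-4) repeated.
step 7: apply (-5,-2) → (-33,-10)
step 8: apply (-3,-4) → (-36,-14)
step 9: apply (-5,-2) → (-41,-16)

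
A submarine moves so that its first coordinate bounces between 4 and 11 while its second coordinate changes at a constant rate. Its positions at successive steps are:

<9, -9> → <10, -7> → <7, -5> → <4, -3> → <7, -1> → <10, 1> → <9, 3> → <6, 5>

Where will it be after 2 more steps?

<8, 9>

The first coordinate travels 3 per step and bounces off the walls at 4 and 11.
  step 8: 6 → 5
  step 9: 5 → 8
The second coordinate changes by +2 each step: at step 9 it is 9.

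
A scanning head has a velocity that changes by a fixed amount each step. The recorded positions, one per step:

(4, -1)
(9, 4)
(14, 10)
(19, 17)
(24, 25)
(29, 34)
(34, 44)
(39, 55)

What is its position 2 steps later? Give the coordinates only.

(49, 80)

First differences are (+5, +5), (+5, +6), (+5, +7), (+5, +8), (+5, +9), (+5, +10), (+5, +11); their common second difference is (+0, +1) (constant acceleration).
step 8: (39, 55) + (+5, +12) → (44, 67)
step 9: (44, 67) + (+5, +13) → (49, 80)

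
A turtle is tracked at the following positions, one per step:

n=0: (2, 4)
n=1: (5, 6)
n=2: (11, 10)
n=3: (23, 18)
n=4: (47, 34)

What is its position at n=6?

(191, 130)

The jumps are (+3, +2), (+6, +4), (+12, +8), (+24, +16) — a geometric progression with ratio 2.
step 5: (47, 34) + (+48, +32) → (95, 66)
step 6: (95, 66) + (+96, +64) → (191, 130)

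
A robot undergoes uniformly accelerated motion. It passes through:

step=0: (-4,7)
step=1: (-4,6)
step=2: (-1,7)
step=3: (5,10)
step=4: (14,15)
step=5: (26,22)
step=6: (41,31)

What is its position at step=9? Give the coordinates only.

First differences are (+0,-1), (+3,+1), (+6,+3), (+9,+5), (+12,+7), (+15,+9); their common second difference is (+3,+2) (constant acceleration).
step 7: (41,31) + (+18,+11) → (59,42)
step 8: (59,42) + (+21,+13) → (80,55)
step 9: (80,55) + (+24,+15) → (104,70)

(104,70)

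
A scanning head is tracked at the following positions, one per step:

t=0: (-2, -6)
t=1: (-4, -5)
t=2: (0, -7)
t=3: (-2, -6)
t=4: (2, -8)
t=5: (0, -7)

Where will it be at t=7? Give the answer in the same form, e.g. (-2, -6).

Differencing gives (-2, +1), (+4, -2), (-2, +1), (+4, -2), (-2, +1). This is the pattern (-2, +1), (+4, -2) repeated.
step 6: apply (+4, -2) → (4, -9)
step 7: apply (-2, +1) → (2, -8)

(2, -8)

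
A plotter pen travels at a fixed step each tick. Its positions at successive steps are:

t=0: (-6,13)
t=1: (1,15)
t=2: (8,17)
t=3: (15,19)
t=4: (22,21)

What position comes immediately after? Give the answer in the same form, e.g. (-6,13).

(29,23)

Constant displacement of (+7,+2) per step.
step 5: (22,21) + (+7,+2) → (29,23)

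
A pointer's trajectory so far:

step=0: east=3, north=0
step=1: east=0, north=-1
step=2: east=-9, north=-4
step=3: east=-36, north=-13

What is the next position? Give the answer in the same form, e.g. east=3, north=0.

Step-to-step displacements: (-3, -1), (-9, -3), (-27, -9); each is 3× the previous.
step 4: east=-36, north=-13 + (-81, -27) → east=-117, north=-40

east=-117, north=-40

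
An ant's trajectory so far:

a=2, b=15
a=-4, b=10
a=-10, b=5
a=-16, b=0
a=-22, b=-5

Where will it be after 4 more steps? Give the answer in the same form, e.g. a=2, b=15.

a=-46, b=-25

Each step adds (-6,-5) to the position.
step 5: a=-22, b=-5 + (-6,-5) → a=-28, b=-10
step 6: a=-28, b=-10 + (-6,-5) → a=-34, b=-15
step 7: a=-34, b=-15 + (-6,-5) → a=-40, b=-20
step 8: a=-40, b=-20 + (-6,-5) → a=-46, b=-25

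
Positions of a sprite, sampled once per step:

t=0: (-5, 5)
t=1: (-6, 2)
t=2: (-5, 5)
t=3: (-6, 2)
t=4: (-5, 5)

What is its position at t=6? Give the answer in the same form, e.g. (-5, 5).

Consecutive displacements (-1, -3), (+1, +3), (-1, -3), (+1, +3) scale by a factor of -1 each step.
step 5: (-5, 5) + (-1, -3) → (-6, 2)
step 6: (-6, 2) + (+1, +3) → (-5, 5)

(-5, 5)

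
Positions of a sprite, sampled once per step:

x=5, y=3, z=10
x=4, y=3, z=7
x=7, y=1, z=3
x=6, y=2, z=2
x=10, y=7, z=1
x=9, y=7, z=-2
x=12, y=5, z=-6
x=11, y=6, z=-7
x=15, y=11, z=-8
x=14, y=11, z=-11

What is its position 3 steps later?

Step-to-step displacements: (-1,+0,-3), (+3,-2,-4), (-1,+1,-1), (+4,+5,-1), (-1,+0,-3), (+3,-2,-4), (-1,+1,-1), (+4,+5,-1), (-1,+0,-3) — a repeating cycle of length 4.
step 10: apply (+3,-2,-4) → x=17, y=9, z=-15
step 11: apply (-1,+1,-1) → x=16, y=10, z=-16
step 12: apply (+4,+5,-1) → x=20, y=15, z=-17

x=20, y=15, z=-17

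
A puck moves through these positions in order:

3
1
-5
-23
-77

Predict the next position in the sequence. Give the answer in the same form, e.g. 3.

-239

The jumps are -2, -6, -18, -54 — a geometric progression with ratio 3.
step 5: -77 − 162 → -239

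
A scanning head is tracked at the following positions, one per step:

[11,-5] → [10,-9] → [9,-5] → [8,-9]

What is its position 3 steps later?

[5,-5]

First: linear, -1 per step → 5 at step 6.
Second: cycles through -5, -9 every 2 steps. Step 6 lands at position 0 of the cycle → -5.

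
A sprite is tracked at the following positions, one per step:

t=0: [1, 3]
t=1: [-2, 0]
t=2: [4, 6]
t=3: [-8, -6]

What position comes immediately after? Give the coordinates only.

[16, 18]

Step-to-step displacements: [-3, -3], [+6, +6], [-12, -12]; each is -2× the previous.
step 4: [-8, -6] + [+24, +24] → [16, 18]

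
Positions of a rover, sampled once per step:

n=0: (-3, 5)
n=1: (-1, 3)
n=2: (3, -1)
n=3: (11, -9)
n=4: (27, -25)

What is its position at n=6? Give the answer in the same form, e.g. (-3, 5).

(123, -121)

The jumps are (+2, -2), (+4, -4), (+8, -8), (+16, -16) — a geometric progression with ratio 2.
step 5: (27, -25) + (+32, -32) → (59, -57)
step 6: (59, -57) + (+64, -64) → (123, -121)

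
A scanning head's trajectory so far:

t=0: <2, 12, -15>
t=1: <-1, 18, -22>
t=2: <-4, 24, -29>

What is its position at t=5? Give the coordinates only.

<-13, 42, -50>

Constant displacement of <-3, +6, -7> per step.
step 3: <-4, 24, -29> + <-3, +6, -7> → <-7, 30, -36>
step 4: <-7, 30, -36> + <-3, +6, -7> → <-10, 36, -43>
step 5: <-10, 36, -43> + <-3, +6, -7> → <-13, 42, -50>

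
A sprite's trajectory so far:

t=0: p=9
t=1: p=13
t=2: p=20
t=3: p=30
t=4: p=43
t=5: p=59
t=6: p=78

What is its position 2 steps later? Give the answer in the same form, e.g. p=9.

p=125

First differences are +4, +7, +10, +13, +16, +19; their common second difference is +3 (constant acceleration).
step 7: 78 + 22 → p=100
step 8: 100 + 25 → p=125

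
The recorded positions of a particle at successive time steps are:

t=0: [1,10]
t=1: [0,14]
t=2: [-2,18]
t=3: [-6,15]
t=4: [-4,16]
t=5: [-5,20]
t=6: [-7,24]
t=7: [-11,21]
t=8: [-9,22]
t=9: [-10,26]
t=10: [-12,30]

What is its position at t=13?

The moves between consecutive positions are [-1,+4], [-2,+4], [-4,-3], [+2,+1], [-1,+4], [-2,+4], [-4,-3], [+2,+1], [-1,+4], [-2,+4]; they repeat the 4-cycle [[-1,+4], [-2,+4], [-4,-3], [+2,+1]].
step 11: apply [-4,-3] → [-16,27]
step 12: apply [+2,+1] → [-14,28]
step 13: apply [-1,+4] → [-15,32]

[-15,32]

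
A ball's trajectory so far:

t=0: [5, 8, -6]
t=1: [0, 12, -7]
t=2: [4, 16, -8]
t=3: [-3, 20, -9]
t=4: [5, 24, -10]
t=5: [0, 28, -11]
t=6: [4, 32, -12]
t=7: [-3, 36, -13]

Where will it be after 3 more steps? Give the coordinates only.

[4, 48, -16]

First: cycles through 5, 0, 4, -3 every 4 steps. Step 10 lands at position 2 of the cycle → 4.
Second: linear, +4 per step → 48 at step 10.
Third: linear, -1 per step → -16 at step 10.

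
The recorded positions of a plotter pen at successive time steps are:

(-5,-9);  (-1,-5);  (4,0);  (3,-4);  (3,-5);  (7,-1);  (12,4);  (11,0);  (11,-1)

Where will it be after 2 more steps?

Differencing gives (+4,+4), (+5,+5), (-1,-4), (+0,-1), (+4,+4), (+5,+5), (-1,-4), (+0,-1). This is the pattern (+4,+4), (+5,+5), (-1,-4), (+0,-1) repeated.
step 9: apply (+4,+4) → (15,3)
step 10: apply (+5,+5) → (20,8)

(20,8)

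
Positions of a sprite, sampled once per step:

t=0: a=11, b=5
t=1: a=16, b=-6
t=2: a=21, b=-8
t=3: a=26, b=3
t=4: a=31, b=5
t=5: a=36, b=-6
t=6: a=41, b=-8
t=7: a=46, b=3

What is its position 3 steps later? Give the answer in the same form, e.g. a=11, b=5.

a=61, b=-8

A: linear, +5 per step → 61 at step 10.
B: cycles through 5, -6, -8, 3 every 4 steps. Step 10 lands at position 2 of the cycle → -8.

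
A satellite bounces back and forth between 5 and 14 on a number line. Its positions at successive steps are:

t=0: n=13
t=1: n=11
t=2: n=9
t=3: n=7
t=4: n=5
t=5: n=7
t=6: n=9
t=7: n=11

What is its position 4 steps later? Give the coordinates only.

The value reflects between 5 and 14, moving 2 per step.
  step 8: 11 → 13
  step 9: 13 → 13
  step 10: 13 → 11
  step 11: 11 → 9

n=9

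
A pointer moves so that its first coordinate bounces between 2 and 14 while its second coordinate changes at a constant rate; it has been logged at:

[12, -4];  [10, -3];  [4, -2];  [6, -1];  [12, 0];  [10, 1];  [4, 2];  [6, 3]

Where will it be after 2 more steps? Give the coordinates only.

[10, 5]

The first coordinate reflects between 2 and 14, moving 6 per step.
  step 8: 6 → 12
  step 9: 12 → 10
The second coordinate changes by +1 each step: at step 9 it is 5.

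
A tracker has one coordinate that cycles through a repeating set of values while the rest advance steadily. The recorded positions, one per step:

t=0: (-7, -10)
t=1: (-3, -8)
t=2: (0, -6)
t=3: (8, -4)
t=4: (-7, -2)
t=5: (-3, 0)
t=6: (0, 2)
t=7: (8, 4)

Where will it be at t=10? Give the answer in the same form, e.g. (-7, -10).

First: cycles through -7, -3, 0, 8 every 4 steps. Step 10 lands at position 2 of the cycle → 0.
Second: linear, +2 per step → 10 at step 10.

(0, 10)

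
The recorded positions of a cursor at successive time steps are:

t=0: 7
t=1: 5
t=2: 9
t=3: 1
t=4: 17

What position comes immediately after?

-15

The jumps are -2, +4, -8, +16 — a geometric progression with ratio -2.
step 5: 17 − 32 → -15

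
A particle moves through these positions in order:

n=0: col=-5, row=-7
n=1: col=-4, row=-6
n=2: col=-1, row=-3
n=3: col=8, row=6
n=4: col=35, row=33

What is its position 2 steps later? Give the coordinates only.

The jumps are (+1, +1), (+3, +3), (+9, +9), (+27, +27) — a geometric progression with ratio 3.
step 5: col=35, row=33 + (+81, +81) → col=116, row=114
step 6: col=116, row=114 + (+243, +243) → col=359, row=357

col=359, row=357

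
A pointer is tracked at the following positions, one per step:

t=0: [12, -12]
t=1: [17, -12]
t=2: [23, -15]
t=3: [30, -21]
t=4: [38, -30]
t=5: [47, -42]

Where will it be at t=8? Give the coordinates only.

[80, -96]

Taking differences between consecutive positions: [+5, +0], [+6, -3], [+7, -6], [+8, -9], [+9, -12]. These grow by [+1, -3] each step.
step 6: [47, -42] + [+10, -15] → [57, -57]
step 7: [57, -57] + [+11, -18] → [68, -75]
step 8: [68, -75] + [+12, -21] → [80, -96]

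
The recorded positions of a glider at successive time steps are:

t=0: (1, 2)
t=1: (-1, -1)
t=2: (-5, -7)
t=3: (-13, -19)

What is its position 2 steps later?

(-61, -91)

Consecutive displacements (-2, -3), (-4, -6), (-8, -12) scale by a factor of 2 each step.
step 4: (-13, -19) + (-16, -24) → (-29, -43)
step 5: (-29, -43) + (-32, -48) → (-61, -91)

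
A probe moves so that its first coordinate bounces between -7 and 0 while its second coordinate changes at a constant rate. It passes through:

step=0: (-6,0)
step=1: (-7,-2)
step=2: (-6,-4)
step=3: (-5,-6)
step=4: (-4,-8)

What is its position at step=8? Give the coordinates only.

(0,-16)

The first coordinate reflects between -7 and 0, moving 1 per step.
  step 5: -4 → -3
  step 6: -3 → -2
  step 7: -2 → -1
  step 8: -1 → 0
The second coordinate changes by -2 each step: at step 8 it is -16.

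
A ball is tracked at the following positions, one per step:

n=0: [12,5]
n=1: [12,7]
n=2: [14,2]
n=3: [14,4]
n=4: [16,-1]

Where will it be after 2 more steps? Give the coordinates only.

The moves between consecutive positions are [+0,+2], [+2,-5], [+0,+2], [+2,-5]; they repeat the 2-cycle [[+0,+2], [+2,-5]].
step 5: apply [+0,+2] → [16,1]
step 6: apply [+2,-5] → [18,-4]

[18,-4]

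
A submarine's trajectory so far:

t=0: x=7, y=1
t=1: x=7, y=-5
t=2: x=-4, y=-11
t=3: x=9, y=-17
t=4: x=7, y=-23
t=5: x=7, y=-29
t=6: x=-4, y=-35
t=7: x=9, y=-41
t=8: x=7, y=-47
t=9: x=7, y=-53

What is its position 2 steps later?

X: cycles through 7, 7, -4, 9 every 4 steps. Step 11 lands at position 3 of the cycle → 9.
Y: linear, -6 per step → -65 at step 11.

x=9, y=-65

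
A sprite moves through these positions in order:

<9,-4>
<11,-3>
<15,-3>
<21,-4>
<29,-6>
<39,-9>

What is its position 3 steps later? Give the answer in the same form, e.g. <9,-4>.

Successive displacements: <+2,+1>, <+4,+0>, <+6,-1>, <+8,-2>, <+10,-3> — each changes by <+2,-1>.
step 6: <39,-9> + <+12,-4> → <51,-13>
step 7: <51,-13> + <+14,-5> → <65,-18>
step 8: <65,-18> + <+16,-6> → <81,-24>

<81,-24>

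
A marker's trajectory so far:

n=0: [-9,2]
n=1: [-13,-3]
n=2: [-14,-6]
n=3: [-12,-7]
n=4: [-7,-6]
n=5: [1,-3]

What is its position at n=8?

Successive displacements: [-4,-5], [-1,-3], [+2,-1], [+5,+1], [+8,+3] — each changes by [+3,+2].
step 6: [1,-3] + [+11,+5] → [12,2]
step 7: [12,2] + [+14,+7] → [26,9]
step 8: [26,9] + [+17,+9] → [43,18]

[43,18]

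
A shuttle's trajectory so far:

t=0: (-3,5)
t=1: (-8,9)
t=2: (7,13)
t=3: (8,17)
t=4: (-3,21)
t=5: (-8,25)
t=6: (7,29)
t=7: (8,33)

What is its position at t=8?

The first coordinate repeats the cycle [-3, -8, 7, 8] with period 4; step 8 mod 4 = 0, giving -3.
The second coordinate changes by +4 each step, so at step 8 it is 5 + 8·(4) = 37.

(-3,37)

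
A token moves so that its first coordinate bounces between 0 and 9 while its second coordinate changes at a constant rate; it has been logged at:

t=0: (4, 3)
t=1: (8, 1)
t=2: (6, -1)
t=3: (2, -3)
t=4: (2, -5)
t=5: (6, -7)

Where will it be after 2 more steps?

(4, -11)

The first coordinate reflects between 0 and 9, moving 4 per step.
  step 6: 6 → 8
  step 7: 8 → 4
The second coordinate changes by -2 each step: at step 7 it is -11.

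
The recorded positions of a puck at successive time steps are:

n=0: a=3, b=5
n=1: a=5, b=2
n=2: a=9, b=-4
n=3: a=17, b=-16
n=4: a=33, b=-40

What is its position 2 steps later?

a=129, b=-184

Consecutive displacements (+2,-3), (+4,-6), (+8,-12), (+16,-24) scale by a factor of 2 each step.
step 5: a=33, b=-40 + (+32,-48) → a=65, b=-88
step 6: a=65, b=-88 + (+64,-96) → a=129, b=-184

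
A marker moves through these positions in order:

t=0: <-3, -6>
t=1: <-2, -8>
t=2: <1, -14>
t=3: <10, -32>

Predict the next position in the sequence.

Step-to-step displacements: <+1, -2>, <+3, -6>, <+9, -18>; each is 3× the previous.
step 4: <10, -32> + <+27, -54> → <37, -86>

<37, -86>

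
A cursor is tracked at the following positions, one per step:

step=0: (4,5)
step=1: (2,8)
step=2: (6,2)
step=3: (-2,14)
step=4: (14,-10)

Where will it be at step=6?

(46,-58)

The jumps are (-2,+3), (+4,-6), (-8,+12), (+16,-24) — a geometric progression with ratio -2.
step 5: (14,-10) + (-32,+48) → (-18,38)
step 6: (-18,38) + (+64,-96) → (46,-58)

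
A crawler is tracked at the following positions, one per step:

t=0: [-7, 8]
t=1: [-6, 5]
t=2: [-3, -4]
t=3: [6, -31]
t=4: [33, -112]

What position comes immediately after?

[114, -355]

The jumps are [+1, -3], [+3, -9], [+9, -27], [+27, -81] — a geometric progression with ratio 3.
step 5: [33, -112] + [+81, -243] → [114, -355]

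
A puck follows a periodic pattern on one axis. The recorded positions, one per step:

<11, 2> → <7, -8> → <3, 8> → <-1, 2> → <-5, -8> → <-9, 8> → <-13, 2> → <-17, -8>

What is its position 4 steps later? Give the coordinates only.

<-33, 8>

The first coordinate changes by -4 each step, so at step 11 it is 11 + 11·(-4) = -33.
The second coordinate repeats the cycle [2, -8, 8] with period 3; step 11 mod 3 = 2, giving 8.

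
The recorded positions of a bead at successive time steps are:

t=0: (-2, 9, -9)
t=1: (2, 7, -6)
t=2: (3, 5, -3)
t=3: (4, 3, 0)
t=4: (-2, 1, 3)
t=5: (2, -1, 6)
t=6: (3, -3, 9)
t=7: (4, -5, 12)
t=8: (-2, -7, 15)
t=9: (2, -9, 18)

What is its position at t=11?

(4, -13, 24)

The first coordinate repeats the cycle [-2, 2, 3, 4] with period 4; step 11 mod 4 = 3, giving 4.
The second coordinate changes by -2 each step, so at step 11 it is 9 + 11·(-2) = -13.
The third coordinate changes by +3 each step, so at step 11 it is -9 + 11·(3) = 24.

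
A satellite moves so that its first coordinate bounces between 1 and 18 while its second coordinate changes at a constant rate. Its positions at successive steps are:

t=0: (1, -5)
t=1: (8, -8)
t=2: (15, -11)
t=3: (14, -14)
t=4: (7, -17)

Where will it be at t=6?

The first coordinate travels 7 per step and bounces off the walls at 1 and 18.
  step 5: 7 → 2
  step 6: 2 → 9
The second coordinate changes by -3 each step: at step 6 it is -23.

(9, -23)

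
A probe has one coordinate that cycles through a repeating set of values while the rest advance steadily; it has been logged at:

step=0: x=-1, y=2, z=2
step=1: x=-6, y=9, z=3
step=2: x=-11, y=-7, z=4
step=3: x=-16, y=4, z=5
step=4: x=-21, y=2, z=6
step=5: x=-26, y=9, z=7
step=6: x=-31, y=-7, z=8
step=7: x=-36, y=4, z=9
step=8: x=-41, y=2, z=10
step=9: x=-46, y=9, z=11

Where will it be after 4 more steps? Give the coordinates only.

X: linear, -5 per step → -66 at step 13.
Y: cycles through 2, 9, -7, 4 every 4 steps. Step 13 lands at position 1 of the cycle → 9.
Z: linear, +1 per step → 15 at step 13.

x=-66, y=9, z=15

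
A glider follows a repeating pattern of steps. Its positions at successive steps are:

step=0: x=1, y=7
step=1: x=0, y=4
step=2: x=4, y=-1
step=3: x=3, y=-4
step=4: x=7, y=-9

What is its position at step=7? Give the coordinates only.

Differencing gives (-1, -3), (+4, -5), (-1, -3), (+4, -5). This is the pattern (-1, -3), (+4, -5) repeated.
step 5: apply (-1, -3) → x=6, y=-12
step 6: apply (+4, -5) → x=10, y=-17
step 7: apply (-1, -3) → x=9, y=-20

x=9, y=-20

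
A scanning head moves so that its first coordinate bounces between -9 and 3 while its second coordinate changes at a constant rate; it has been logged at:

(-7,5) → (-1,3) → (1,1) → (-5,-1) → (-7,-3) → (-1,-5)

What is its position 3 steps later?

(-7,-11)

The first coordinate reflects between -9 and 3, moving 6 per step.
  step 6: -1 → 1
  step 7: 1 → -5
  step 8: -5 → -7
The second coordinate changes by -2 each step: at step 8 it is -11.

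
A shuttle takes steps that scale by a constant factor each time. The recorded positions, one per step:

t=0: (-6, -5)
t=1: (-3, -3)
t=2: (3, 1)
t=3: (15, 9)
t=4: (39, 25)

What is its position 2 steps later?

The jumps are (+3, +2), (+6, +4), (+12, +8), (+24, +16) — a geometric progression with ratio 2.
step 5: (39, 25) + (+48, +32) → (87, 57)
step 6: (87, 57) + (+96, +64) → (183, 121)

(183, 121)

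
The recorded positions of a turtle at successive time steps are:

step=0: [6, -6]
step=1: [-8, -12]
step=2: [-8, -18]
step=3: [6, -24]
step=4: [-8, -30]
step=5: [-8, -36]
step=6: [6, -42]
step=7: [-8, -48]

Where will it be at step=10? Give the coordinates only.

The first coordinate repeats the cycle [6, -8, -8] with period 3; step 10 mod 3 = 1, giving -8.
The second coordinate changes by -6 each step, so at step 10 it is -6 + 10·(-6) = -66.

[-8, -66]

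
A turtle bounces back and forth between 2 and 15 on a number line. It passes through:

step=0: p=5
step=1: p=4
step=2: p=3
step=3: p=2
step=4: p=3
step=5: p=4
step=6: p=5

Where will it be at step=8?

p=7

The value travels 1 per step and bounces off the walls at 2 and 15.
  step 7: 5 → 6
  step 8: 6 → 7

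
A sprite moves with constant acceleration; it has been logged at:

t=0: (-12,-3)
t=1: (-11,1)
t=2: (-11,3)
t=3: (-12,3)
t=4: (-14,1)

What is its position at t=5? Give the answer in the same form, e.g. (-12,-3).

(-17,-3)

Taking differences between consecutive positions: (+1,+4), (+0,+2), (-1,+0), (-2,-2). These grow by (-1,-2) each step.
step 5: (-14,1) + (-3,-4) → (-17,-3)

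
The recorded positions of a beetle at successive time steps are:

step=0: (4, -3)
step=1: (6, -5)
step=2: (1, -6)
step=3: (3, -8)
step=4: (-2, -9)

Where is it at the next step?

The moves between consecutive positions are (+2, -2), (-5, -1), (+2, -2), (-5, -1); they repeat the 2-cycle [(+2, -2), (-5, -1)].
step 5: apply (+2, -2) → (0, -11)

(0, -11)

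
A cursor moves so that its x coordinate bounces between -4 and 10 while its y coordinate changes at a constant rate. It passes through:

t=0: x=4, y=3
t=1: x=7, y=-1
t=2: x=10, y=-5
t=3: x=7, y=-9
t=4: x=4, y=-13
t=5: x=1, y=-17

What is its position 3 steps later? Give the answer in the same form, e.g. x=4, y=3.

The x coordinate reflects between -4 and 10, moving 3 per step.
  step 6: 1 → -2
  step 7: -2 → -3
  step 8: -3 → 0
The y coordinate changes by -4 each step: at step 8 it is -29.

x=0, y=-29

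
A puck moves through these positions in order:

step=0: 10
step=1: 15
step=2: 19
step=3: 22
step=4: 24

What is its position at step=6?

First differences are +5, +4, +3, +2; their common second difference is -1 (constant acceleration).
step 5: 24 + 1 → 25
step 6: 25 + 0 → 25

25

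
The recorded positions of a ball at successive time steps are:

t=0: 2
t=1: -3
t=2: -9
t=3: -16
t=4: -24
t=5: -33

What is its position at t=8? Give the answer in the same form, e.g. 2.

-66

Taking differences between consecutive positions: -5, -6, -7, -8, -9. These grow by -1 each step.
step 6: -33 − 10 → -43
step 7: -43 − 11 → -54
step 8: -54 − 12 → -66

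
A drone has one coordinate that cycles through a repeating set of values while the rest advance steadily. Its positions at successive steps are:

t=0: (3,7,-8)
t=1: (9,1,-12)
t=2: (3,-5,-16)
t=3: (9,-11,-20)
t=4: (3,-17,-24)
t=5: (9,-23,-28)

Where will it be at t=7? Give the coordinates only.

(9,-35,-36)

The first coordinate repeats the cycle [3, 9] with period 2; step 7 mod 2 = 1, giving 9.
The second coordinate changes by -6 each step, so at step 7 it is 7 + 7·(-6) = -35.
The third coordinate changes by -4 each step, so at step 7 it is -8 + 7·(-4) = -36.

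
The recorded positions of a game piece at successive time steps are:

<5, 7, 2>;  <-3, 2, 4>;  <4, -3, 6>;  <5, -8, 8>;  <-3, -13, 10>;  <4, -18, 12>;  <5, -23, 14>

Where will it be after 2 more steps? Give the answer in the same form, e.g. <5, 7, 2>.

<4, -33, 18>

The first coordinate repeats the cycle [5, -3, 4] with period 3; step 8 mod 3 = 2, giving 4.
The second coordinate changes by -5 each step, so at step 8 it is 7 + 8·(-5) = -33.
The third coordinate changes by +2 each step, so at step 8 it is 2 + 8·(2) = 18.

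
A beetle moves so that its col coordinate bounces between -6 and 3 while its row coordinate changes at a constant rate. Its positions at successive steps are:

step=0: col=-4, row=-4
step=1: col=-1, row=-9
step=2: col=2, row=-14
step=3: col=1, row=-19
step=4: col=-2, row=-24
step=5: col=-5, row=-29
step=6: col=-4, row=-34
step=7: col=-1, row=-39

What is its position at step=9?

col=1, row=-49

The col coordinate travels 3 per step and bounces off the walls at -6 and 3.
  step 8: -1 → 2
  step 9: 2 → 1
The row coordinate changes by -5 each step: at step 9 it is -49.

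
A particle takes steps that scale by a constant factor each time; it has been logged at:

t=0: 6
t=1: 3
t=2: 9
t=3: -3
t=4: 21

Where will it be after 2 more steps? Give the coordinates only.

The jumps are -3, +6, -12, +24 — a geometric progression with ratio -2.
step 5: 21 − 48 → -27
step 6: -27 + 96 → 69

69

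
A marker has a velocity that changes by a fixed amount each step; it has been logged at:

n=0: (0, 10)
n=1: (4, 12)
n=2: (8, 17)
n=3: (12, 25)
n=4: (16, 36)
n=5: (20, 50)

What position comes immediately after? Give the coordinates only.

Successive displacements: (+4, +2), (+4, +5), (+4, +8), (+4, +11), (+4, +14) — each changes by (+0, +3).
step 6: (20, 50) + (+4, +17) → (24, 67)

(24, 67)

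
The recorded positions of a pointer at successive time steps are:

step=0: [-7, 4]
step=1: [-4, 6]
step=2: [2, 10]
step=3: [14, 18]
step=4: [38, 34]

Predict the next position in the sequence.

Consecutive displacements [+3, +2], [+6, +4], [+12, +8], [+24, +16] scale by a factor of 2 each step.
step 5: [38, 34] + [+48, +32] → [86, 66]

[86, 66]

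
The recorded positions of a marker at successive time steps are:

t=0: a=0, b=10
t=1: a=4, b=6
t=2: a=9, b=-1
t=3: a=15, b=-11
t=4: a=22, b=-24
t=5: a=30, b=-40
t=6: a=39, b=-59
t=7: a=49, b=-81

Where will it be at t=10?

First differences are (+4, -4), (+5, -7), (+6, -10), (+7, -13), (+8, -16), (+9, -19), (+10, -22); their common second difference is (+1, -3) (constant acceleration).
step 8: a=49, b=-81 + (+11, -25) → a=60, b=-106
step 9: a=60, b=-106 + (+12, -28) → a=72, b=-134
step 10: a=72, b=-134 + (+13, -31) → a=85, b=-165

a=85, b=-165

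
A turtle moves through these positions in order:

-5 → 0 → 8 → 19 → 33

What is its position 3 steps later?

93

Taking differences between consecutive positions: +5, +8, +11, +14. These grow by +3 each step.
step 5: 33 + 17 → 50
step 6: 50 + 20 → 70
step 7: 70 + 23 → 93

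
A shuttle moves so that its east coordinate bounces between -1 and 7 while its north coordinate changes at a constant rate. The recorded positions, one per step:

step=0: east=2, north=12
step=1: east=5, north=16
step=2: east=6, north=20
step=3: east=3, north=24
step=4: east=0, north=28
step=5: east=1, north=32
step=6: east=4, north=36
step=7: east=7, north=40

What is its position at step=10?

The east coordinate travels 3 per step and bounces off the walls at -1 and 7.
  step 8: 7 → 4
  step 9: 4 → 1
  step 10: 1 → 0
The north coordinate changes by +4 each step: at step 10 it is 52.

east=0, north=52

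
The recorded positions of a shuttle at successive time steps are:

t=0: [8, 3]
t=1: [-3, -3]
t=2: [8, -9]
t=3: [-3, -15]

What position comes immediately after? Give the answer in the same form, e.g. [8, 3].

[8, -21]

The first coordinate repeats the cycle [8, -3] with period 2; step 4 mod 2 = 0, giving 8.
The second coordinate changes by -6 each step, so at step 4 it is 3 + 4·(-6) = -21.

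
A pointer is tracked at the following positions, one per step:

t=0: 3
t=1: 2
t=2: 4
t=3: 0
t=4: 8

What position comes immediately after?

The jumps are -1, +2, -4, +8 — a geometric progression with ratio -2.
step 5: 8 − 16 → -8

-8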